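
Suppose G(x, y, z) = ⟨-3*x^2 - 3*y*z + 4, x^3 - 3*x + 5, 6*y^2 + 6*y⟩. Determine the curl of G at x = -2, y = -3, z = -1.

(-30, 9, 6)

(∇×G)₁ = ∂G₃/∂y − ∂G₂/∂z = 12*y + 6
(∇×G)₂ = ∂G₁/∂z − ∂G₃/∂x = -3*y
(∇×G)₃ = ∂G₂/∂x − ∂G₁/∂y = 3*x^2 + 3*z - 3
∇×G = (12*y + 6, -3*y, 3*x^2 + 3*z - 3)
At (-2, -3, -1): (-30, 9, 6).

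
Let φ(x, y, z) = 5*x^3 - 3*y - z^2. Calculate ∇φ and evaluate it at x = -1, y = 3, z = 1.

∂φ/∂x = 15*x^2
∂φ/∂y = -3
∂φ/∂z = -2*z
∇φ = (15*x^2, -3, -2*z)
At (-1, 3, 1): (15, -3, -2).

(15, -3, -2)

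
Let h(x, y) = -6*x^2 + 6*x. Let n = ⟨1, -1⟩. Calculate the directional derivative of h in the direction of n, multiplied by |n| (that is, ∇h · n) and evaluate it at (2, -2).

∂h/∂x = -12*x + 6
∂h/∂y = 0
∇h at (2, -2) = (-18, 0)
∇h · n = (-18)(1) + (0)(-1) = -18

-18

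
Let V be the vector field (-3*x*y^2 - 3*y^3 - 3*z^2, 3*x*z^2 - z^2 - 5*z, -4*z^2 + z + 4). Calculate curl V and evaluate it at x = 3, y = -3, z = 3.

(∇×V)₁ = ∂V₃/∂y − ∂V₂/∂z = -6*x*z + 2*z + 5
(∇×V)₂ = ∂V₁/∂z − ∂V₃/∂x = -6*z
(∇×V)₃ = ∂V₂/∂x − ∂V₁/∂y = 6*x*y + 9*y^2 + 3*z^2
∇×V = (-6*x*z + 2*z + 5, -6*z, 6*x*y + 9*y^2 + 3*z^2)
At (3, -3, 3): (-43, -18, 54).

(-43, -18, 54)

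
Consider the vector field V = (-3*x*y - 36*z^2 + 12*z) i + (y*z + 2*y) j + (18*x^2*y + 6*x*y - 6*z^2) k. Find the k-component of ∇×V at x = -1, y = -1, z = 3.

(∇×V)_3 = ∂V₂/∂x − ∂V₁/∂y
= 0 − (-3*x)
= 3*x
At (-1, -1, 3): -3.

-3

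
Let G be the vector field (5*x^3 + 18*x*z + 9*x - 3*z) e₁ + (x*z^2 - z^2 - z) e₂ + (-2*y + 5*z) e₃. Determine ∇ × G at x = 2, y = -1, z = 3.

(∇×G)₁ = ∂G₃/∂y − ∂G₂/∂z = -2*x*z + 2*z - 1
(∇×G)₂ = ∂G₁/∂z − ∂G₃/∂x = 18*x - 3
(∇×G)₃ = ∂G₂/∂x − ∂G₁/∂y = z^2
∇×G = (-2*x*z + 2*z - 1, 18*x - 3, z^2)
At (2, -1, 3): (-7, 33, 9).

(-7, 33, 9)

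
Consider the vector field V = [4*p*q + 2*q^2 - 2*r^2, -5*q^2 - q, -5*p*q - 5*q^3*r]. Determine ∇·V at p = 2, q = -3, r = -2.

∂V₁/∂p = 4*q
∂V₂/∂q = -10*q - 1
∂V₃/∂r = -5*q^3
∇·V = -5*q^3 - 6*q - 1
At (2, -3, -2): 152.

152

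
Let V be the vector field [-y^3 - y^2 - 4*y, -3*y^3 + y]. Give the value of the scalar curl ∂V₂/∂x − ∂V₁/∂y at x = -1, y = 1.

∂V₂/∂x = 0
∂V₁/∂y = -3*y^2 - 2*y - 4
Scalar curl = 3*y^2 + 2*y + 4
At (-1, 1): 9.

9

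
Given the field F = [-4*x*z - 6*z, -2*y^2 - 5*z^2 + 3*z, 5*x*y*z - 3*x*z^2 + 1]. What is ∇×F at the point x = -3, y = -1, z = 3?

(∇×F)₁ = ∂F₃/∂y − ∂F₂/∂z = 5*x*z + 10*z - 3
(∇×F)₂ = ∂F₁/∂z − ∂F₃/∂x = -4*x - 5*y*z + 3*z^2 - 6
(∇×F)₃ = ∂F₂/∂x − ∂F₁/∂y = 0
∇×F = (5*x*z + 10*z - 3, -4*x - 5*y*z + 3*z^2 - 6, 0)
At (-3, -1, 3): (-18, 48, 0).

(-18, 48, 0)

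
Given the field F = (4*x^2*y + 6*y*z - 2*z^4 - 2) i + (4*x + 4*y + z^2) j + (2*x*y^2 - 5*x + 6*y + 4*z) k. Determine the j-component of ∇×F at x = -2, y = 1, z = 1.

1

(∇×F)_2 = ∂F₁/∂z − ∂F₃/∂x
= 6*y - 8*z^3 − (2*y^2 - 5)
= -2*y^2 + 6*y - 8*z^3 + 5
At (-2, 1, 1): 1.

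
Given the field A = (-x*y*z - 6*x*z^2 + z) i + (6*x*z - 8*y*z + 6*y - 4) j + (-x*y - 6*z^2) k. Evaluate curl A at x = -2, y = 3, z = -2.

(∇×A)₁ = ∂A₃/∂y − ∂A₂/∂z = -7*x + 8*y
(∇×A)₂ = ∂A₁/∂z − ∂A₃/∂x = -x*y - 12*x*z + y + 1
(∇×A)₃ = ∂A₂/∂x − ∂A₁/∂y = x*z + 6*z
∇×A = (-7*x + 8*y, -x*y - 12*x*z + y + 1, x*z + 6*z)
At (-2, 3, -2): (38, -38, -8).

(38, -38, -8)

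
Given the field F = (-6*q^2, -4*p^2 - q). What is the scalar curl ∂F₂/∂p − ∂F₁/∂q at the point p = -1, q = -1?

-4

∂F₂/∂p = -8*p
∂F₁/∂q = -12*q
Scalar curl = -8*p + 12*q
At (-1, -1): -4.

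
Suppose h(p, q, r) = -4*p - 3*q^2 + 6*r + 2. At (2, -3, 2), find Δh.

∂²h/∂p² = 0
∂²h/∂q² = -6
∂²h/∂r² = 0
∇²h = -6
At (2, -3, 2): -6.

-6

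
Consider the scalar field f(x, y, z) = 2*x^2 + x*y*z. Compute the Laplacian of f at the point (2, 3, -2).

∂²f/∂x² = 4
∂²f/∂y² = 0
∂²f/∂z² = 0
∇²f = 4
At (2, 3, -2): 4.

4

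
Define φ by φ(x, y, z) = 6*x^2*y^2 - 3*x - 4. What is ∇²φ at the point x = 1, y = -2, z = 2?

60

∂²φ/∂x² = 12*y^2
∂²φ/∂y² = 12*x^2
∂²φ/∂z² = 0
∇²φ = 12*x^2 + 12*y^2
At (1, -2, 2): 60.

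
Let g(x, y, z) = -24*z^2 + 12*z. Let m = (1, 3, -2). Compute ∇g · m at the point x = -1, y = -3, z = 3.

∂g/∂x = 0
∂g/∂y = 0
∂g/∂z = -48*z + 12
∇g at (-1, -3, 3) = (0, 0, -132)
∇g · m = (0)(1) + (0)(3) + (-132)(-2) = 264

264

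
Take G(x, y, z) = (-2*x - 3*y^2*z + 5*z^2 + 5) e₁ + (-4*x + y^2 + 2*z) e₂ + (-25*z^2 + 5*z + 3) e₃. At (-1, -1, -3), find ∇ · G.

151

∂G₁/∂x = -2
∂G₂/∂y = 2*y
∂G₃/∂z = -50*z + 5
∇·G = 2*y - 50*z + 3
At (-1, -1, -3): 151.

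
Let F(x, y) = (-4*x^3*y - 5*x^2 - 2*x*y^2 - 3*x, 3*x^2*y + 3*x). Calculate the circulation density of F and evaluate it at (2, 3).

∂F₂/∂x = 6*x*y + 3
∂F₁/∂y = -4*x^3 - 4*x*y
Scalar curl = 4*x^3 + 10*x*y + 3
At (2, 3): 95.

95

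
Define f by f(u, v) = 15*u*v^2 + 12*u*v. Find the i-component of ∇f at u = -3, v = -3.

99

(∇f)_1 = ∂f/∂u = 15*v^2 + 12*v
At (-3, -3): 99.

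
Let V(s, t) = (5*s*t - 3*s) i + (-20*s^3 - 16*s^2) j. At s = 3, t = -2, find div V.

∂V₁/∂s = 5*t - 3
∂V₂/∂t = 0
∇·V = 5*t - 3
At (3, -2): -13.

-13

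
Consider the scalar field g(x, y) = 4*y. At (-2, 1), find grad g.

(0, 4)

∂g/∂x = 0
∂g/∂y = 4
∇g = (0, 4)
At (-2, 1): (0, 4).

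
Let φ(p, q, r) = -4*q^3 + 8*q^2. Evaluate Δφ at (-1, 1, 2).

∂²φ/∂p² = 0
∂²φ/∂q² = 8*(-3*q + 2)
∂²φ/∂r² = 0
∇²φ = -24*q + 16
At (-1, 1, 2): -8.

-8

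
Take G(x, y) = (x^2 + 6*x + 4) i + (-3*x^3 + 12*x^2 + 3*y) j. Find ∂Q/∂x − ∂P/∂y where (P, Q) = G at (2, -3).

∂G₂/∂x = -9*x^2 + 24*x
∂G₁/∂y = 0
Scalar curl = -9*x^2 + 24*x
At (2, -3): 12.

12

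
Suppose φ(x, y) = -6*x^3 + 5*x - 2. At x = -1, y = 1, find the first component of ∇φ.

(∇φ)_1 = ∂φ/∂x = -18*x^2 + 5
At (-1, 1): -13.

-13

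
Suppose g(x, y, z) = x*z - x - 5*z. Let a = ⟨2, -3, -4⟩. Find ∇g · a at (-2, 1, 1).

∂g/∂x = z - 1
∂g/∂y = 0
∂g/∂z = x - 5
∇g at (-2, 1, 1) = (0, 0, -7)
∇g · a = (0)(2) + (0)(-3) + (-7)(-4) = 28

28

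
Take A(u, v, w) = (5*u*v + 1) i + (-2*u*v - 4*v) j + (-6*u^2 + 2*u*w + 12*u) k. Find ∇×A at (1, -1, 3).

(∇×A)₁ = ∂A₃/∂v − ∂A₂/∂w = 0
(∇×A)₂ = ∂A₁/∂w − ∂A₃/∂u = 12*u - 2*w - 12
(∇×A)₃ = ∂A₂/∂u − ∂A₁/∂v = -5*u - 2*v
∇×A = (0, 12*u - 2*w - 12, -5*u - 2*v)
At (1, -1, 3): (0, -6, -3).

(0, -6, -3)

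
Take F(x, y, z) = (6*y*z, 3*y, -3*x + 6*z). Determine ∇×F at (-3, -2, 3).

(0, -9, -18)

(∇×F)₁ = ∂F₃/∂y − ∂F₂/∂z = 0
(∇×F)₂ = ∂F₁/∂z − ∂F₃/∂x = 6*y + 3
(∇×F)₃ = ∂F₂/∂x − ∂F₁/∂y = -6*z
∇×F = (0, 6*y + 3, -6*z)
At (-3, -2, 3): (0, -9, -18).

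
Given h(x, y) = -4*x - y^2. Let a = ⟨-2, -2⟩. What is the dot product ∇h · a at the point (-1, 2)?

16

∂h/∂x = -4
∂h/∂y = -2*y
∇h at (-1, 2) = (-4, -4)
∇h · a = (-4)(-2) + (-4)(-2) = 16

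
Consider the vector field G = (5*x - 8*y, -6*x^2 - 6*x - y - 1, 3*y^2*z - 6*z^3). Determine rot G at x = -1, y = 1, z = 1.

(6, 0, 14)

(∇×G)₁ = ∂G₃/∂y − ∂G₂/∂z = 6*y*z
(∇×G)₂ = ∂G₁/∂z − ∂G₃/∂x = 0
(∇×G)₃ = ∂G₂/∂x − ∂G₁/∂y = -12*x + 2
∇×G = (6*y*z, 0, -12*x + 2)
At (-1, 1, 1): (6, 0, 14).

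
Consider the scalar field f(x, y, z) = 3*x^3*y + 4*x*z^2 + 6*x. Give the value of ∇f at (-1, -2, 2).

(4, -3, -16)

∂f/∂x = 9*x^2*y + 4*z^2 + 6
∂f/∂y = 3*x^3
∂f/∂z = 8*x*z
∇f = (9*x^2*y + 4*z^2 + 6, 3*x^3, 8*x*z)
At (-1, -2, 2): (4, -3, -16).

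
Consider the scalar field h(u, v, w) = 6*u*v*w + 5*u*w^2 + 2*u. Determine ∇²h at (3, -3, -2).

∂²h/∂u² = 0
∂²h/∂v² = 0
∂²h/∂w² = 10*u
∇²h = 10*u
At (3, -3, -2): 30.

30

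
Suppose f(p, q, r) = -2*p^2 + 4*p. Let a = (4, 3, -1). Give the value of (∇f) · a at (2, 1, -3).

∂f/∂p = -4*p + 4
∂f/∂q = 0
∂f/∂r = 0
∇f at (2, 1, -3) = (-4, 0, 0)
∇f · a = (-4)(4) + (0)(3) + (0)(-1) = -16

-16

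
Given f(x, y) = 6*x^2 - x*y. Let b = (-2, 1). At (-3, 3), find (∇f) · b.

∂f/∂x = 12*x - y
∂f/∂y = -x
∇f at (-3, 3) = (-39, 3)
∇f · b = (-39)(-2) + (3)(1) = 81

81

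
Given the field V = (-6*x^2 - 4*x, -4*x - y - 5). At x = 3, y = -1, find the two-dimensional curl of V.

-4

∂V₂/∂x = -4
∂V₁/∂y = 0
Scalar curl = -4
At (3, -1): -4.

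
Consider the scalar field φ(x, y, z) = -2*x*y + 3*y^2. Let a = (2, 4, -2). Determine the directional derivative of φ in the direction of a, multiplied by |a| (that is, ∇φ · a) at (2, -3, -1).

∂φ/∂x = -2*y
∂φ/∂y = -2*x + 6*y
∂φ/∂z = 0
∇φ at (2, -3, -1) = (6, -22, 0)
∇φ · a = (6)(2) + (-22)(4) + (0)(-2) = -76

-76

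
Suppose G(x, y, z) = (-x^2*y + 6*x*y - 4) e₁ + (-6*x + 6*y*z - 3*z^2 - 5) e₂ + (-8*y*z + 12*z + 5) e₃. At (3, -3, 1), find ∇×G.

(∇×G)₁ = ∂G₃/∂y − ∂G₂/∂z = -6*y - 2*z
(∇×G)₂ = ∂G₁/∂z − ∂G₃/∂x = 0
(∇×G)₃ = ∂G₂/∂x − ∂G₁/∂y = x^2 - 6*x - 6
∇×G = (-6*y - 2*z, 0, x^2 - 6*x - 6)
At (3, -3, 1): (16, 0, -15).

(16, 0, -15)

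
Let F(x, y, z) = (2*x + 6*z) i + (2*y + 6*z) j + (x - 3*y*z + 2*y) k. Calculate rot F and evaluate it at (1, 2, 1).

(-7, 5, 0)

(∇×F)₁ = ∂F₃/∂y − ∂F₂/∂z = -3*z - 4
(∇×F)₂ = ∂F₁/∂z − ∂F₃/∂x = 5
(∇×F)₃ = ∂F₂/∂x − ∂F₁/∂y = 0
∇×F = (-3*z - 4, 5, 0)
At (1, 2, 1): (-7, 5, 0).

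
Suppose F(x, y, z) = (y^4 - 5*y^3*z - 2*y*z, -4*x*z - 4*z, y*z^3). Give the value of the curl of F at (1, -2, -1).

(∇×F)₁ = ∂F₃/∂y − ∂F₂/∂z = 4*x + z^3 + 4
(∇×F)₂ = ∂F₁/∂z − ∂F₃/∂x = -5*y^3 - 2*y
(∇×F)₃ = ∂F₂/∂x − ∂F₁/∂y = -4*y^3 + 15*y^2*z - 2*z
∇×F = (4*x + z^3 + 4, -5*y^3 - 2*y, -4*y^3 + 15*y^2*z - 2*z)
At (1, -2, -1): (7, 44, -26).

(7, 44, -26)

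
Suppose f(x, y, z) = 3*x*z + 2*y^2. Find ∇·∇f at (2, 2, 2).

∂²f/∂x² = 0
∂²f/∂y² = 4
∂²f/∂z² = 0
∇²f = 4
At (2, 2, 2): 4.

4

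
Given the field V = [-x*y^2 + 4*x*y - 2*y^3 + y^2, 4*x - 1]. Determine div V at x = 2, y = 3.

∂V₁/∂x = -y^2 + 4*y
∂V₂/∂y = 0
∇·V = -y^2 + 4*y
At (2, 3): 3.

3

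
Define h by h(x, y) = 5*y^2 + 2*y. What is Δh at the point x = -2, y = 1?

∂²h/∂x² = 0
∂²h/∂y² = 10
∇²h = 10
At (-2, 1): 10.

10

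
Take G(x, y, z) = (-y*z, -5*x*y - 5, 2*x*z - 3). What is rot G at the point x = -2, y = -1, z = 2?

(∇×G)₁ = ∂G₃/∂y − ∂G₂/∂z = 0
(∇×G)₂ = ∂G₁/∂z − ∂G₃/∂x = -y - 2*z
(∇×G)₃ = ∂G₂/∂x − ∂G₁/∂y = -5*y + z
∇×G = (0, -y - 2*z, -5*y + z)
At (-2, -1, 2): (0, -3, 7).

(0, -3, 7)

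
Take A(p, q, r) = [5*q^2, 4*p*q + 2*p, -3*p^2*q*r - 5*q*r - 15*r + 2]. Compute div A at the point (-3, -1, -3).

5

∂A₁/∂p = 0
∂A₂/∂q = 4*p
∂A₃/∂r = -3*p^2*q - 5*q - 15
∇·A = -3*p^2*q + 4*p - 5*q - 15
At (-3, -1, -3): 5.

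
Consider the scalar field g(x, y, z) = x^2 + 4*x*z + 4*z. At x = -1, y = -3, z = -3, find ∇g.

(-14, 0, 0)

∂g/∂x = 2*x + 4*z
∂g/∂y = 0
∂g/∂z = 4*x + 4
∇g = (2*x + 4*z, 0, 4*x + 4)
At (-1, -3, -3): (-14, 0, 0).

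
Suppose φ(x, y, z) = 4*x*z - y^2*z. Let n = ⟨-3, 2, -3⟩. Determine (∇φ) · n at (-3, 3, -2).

111

∂φ/∂x = 4*z
∂φ/∂y = -2*y*z
∂φ/∂z = 4*x - y^2
∇φ at (-3, 3, -2) = (-8, 12, -21)
∇φ · n = (-8)(-3) + (12)(2) + (-21)(-3) = 111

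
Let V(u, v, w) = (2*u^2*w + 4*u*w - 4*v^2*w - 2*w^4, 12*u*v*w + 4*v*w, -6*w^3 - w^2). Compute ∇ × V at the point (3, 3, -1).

(-120, 2, -60)

(∇×V)₁ = ∂V₃/∂v − ∂V₂/∂w = -12*u*v - 4*v
(∇×V)₂ = ∂V₁/∂w − ∂V₃/∂u = 2*u^2 + 4*u - 4*v^2 - 8*w^3
(∇×V)₃ = ∂V₂/∂u − ∂V₁/∂v = 20*v*w
∇×V = (-12*u*v - 4*v, 2*u^2 + 4*u - 4*v^2 - 8*w^3, 20*v*w)
At (3, 3, -1): (-120, 2, -60).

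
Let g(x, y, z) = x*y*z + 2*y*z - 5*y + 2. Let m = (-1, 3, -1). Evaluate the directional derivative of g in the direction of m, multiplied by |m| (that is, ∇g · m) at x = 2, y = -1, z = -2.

-37

∂g/∂x = y*z
∂g/∂y = x*z + 2*z - 5
∂g/∂z = x*y + 2*y
∇g at (2, -1, -2) = (2, -13, -4)
∇g · m = (2)(-1) + (-13)(3) + (-4)(-1) = -37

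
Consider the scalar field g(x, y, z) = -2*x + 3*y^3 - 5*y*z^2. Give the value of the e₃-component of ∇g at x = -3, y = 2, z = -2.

40

(∇g)_3 = ∂g/∂z = -10*y*z
At (-3, 2, -2): 40.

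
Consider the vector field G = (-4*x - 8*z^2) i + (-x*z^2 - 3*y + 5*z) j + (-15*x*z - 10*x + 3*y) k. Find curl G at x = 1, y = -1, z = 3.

(∇×G)₁ = ∂G₃/∂y − ∂G₂/∂z = 2*x*z - 2
(∇×G)₂ = ∂G₁/∂z − ∂G₃/∂x = -z + 10
(∇×G)₃ = ∂G₂/∂x − ∂G₁/∂y = -z^2
∇×G = (2*x*z - 2, -z + 10, -z^2)
At (1, -1, 3): (4, 7, -9).

(4, 7, -9)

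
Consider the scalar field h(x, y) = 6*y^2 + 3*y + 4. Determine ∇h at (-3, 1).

(0, 15)

∂h/∂x = 0
∂h/∂y = 12*y + 3
∇h = (0, 12*y + 3)
At (-3, 1): (0, 15).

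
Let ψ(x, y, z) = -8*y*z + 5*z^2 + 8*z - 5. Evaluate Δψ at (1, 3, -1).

∂²ψ/∂x² = 0
∂²ψ/∂y² = 0
∂²ψ/∂z² = 10
∇²ψ = 10
At (1, 3, -1): 10.

10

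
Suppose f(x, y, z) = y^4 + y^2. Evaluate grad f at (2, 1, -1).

∂f/∂x = 0
∂f/∂y = 4*y^3 + 2*y
∂f/∂z = 0
∇f = (0, 4*y^3 + 2*y, 0)
At (2, 1, -1): (0, 6, 0).

(0, 6, 0)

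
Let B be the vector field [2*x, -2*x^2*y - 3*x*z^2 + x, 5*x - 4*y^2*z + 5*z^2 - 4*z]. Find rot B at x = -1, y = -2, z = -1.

(∇×B)₁ = ∂B₃/∂y − ∂B₂/∂z = 6*x*z - 8*y*z
(∇×B)₂ = ∂B₁/∂z − ∂B₃/∂x = -5
(∇×B)₃ = ∂B₂/∂x − ∂B₁/∂y = -4*x*y - 3*z^2 + 1
∇×B = (6*x*z - 8*y*z, -5, -4*x*y - 3*z^2 + 1)
At (-1, -2, -1): (-10, -5, -10).

(-10, -5, -10)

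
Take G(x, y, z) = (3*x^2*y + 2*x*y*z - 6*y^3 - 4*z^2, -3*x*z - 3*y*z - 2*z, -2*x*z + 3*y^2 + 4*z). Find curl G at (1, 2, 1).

(∇×G)₁ = ∂G₃/∂y − ∂G₂/∂z = 3*x + 9*y + 2
(∇×G)₂ = ∂G₁/∂z − ∂G₃/∂x = 2*x*y - 6*z
(∇×G)₃ = ∂G₂/∂x − ∂G₁/∂y = -3*x^2 - 2*x*z + 18*y^2 - 3*z
∇×G = (3*x + 9*y + 2, 2*x*y - 6*z, -3*x^2 - 2*x*z + 18*y^2 - 3*z)
At (1, 2, 1): (23, -2, 64).

(23, -2, 64)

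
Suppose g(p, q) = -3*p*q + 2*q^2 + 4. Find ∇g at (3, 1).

(-3, -5)

∂g/∂p = -3*q
∂g/∂q = -3*p + 4*q
∇g = (-3*q, -3*p + 4*q)
At (3, 1): (-3, -5).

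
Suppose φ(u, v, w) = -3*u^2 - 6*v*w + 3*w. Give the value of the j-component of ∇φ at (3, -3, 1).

(∇φ)_2 = ∂φ/∂v = -6*w
At (3, -3, 1): -6.

-6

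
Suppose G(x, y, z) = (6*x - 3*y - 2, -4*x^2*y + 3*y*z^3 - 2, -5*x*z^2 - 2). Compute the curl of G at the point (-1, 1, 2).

(-36, 20, 11)

(∇×G)₁ = ∂G₃/∂y − ∂G₂/∂z = -9*y*z^2
(∇×G)₂ = ∂G₁/∂z − ∂G₃/∂x = 5*z^2
(∇×G)₃ = ∂G₂/∂x − ∂G₁/∂y = -8*x*y + 3
∇×G = (-9*y*z^2, 5*z^2, -8*x*y + 3)
At (-1, 1, 2): (-36, 20, 11).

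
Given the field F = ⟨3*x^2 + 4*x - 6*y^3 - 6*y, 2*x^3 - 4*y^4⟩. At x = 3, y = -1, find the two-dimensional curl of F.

∂F₂/∂x = 6*x^2
∂F₁/∂y = -18*y^2 - 6
Scalar curl = 6*x^2 + 18*y^2 + 6
At (3, -1): 78.

78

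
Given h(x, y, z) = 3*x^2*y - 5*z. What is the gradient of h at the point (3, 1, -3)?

(18, 27, -5)

∂h/∂x = 6*x*y
∂h/∂y = 3*x^2
∂h/∂z = -5
∇h = (6*x*y, 3*x^2, -5)
At (3, 1, -3): (18, 27, -5).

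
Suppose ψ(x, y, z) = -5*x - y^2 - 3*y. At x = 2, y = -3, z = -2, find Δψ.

∂²ψ/∂x² = 0
∂²ψ/∂y² = -2
∂²ψ/∂z² = 0
∇²ψ = -2
At (2, -3, -2): -2.

-2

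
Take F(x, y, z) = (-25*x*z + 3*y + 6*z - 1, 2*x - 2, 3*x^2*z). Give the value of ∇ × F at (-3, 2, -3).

(∇×F)₁ = ∂F₃/∂y − ∂F₂/∂z = 0
(∇×F)₂ = ∂F₁/∂z − ∂F₃/∂x = -6*x*z - 25*x + 6
(∇×F)₃ = ∂F₂/∂x − ∂F₁/∂y = -1
∇×F = (0, -6*x*z - 25*x + 6, -1)
At (-3, 2, -3): (0, 27, -1).

(0, 27, -1)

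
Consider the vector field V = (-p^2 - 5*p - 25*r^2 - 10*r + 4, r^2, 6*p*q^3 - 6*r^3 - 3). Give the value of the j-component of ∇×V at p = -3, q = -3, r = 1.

(∇×V)_2 = ∂V₁/∂r − ∂V₃/∂p
= -50*r - 10 − (6*q^3)
= -6*q^3 - 50*r - 10
At (-3, -3, 1): 102.

102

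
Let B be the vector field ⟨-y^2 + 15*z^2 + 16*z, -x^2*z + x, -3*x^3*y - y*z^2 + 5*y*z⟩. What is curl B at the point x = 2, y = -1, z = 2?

(-14, 40, -9)

(∇×B)₁ = ∂B₃/∂y − ∂B₂/∂z = -3*x^3 + x^2 - z^2 + 5*z
(∇×B)₂ = ∂B₁/∂z − ∂B₃/∂x = 9*x^2*y + 30*z + 16
(∇×B)₃ = ∂B₂/∂x − ∂B₁/∂y = -2*x*z + 2*y + 1
∇×B = (-3*x^3 + x^2 - z^2 + 5*z, 9*x^2*y + 30*z + 16, -2*x*z + 2*y + 1)
At (2, -1, 2): (-14, 40, -9).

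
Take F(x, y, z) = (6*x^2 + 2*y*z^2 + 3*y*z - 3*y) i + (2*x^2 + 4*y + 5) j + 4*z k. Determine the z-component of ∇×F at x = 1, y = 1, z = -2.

5

(∇×F)_3 = ∂F₂/∂x − ∂F₁/∂y
= 4*x − (2*z^2 + 3*z - 3)
= 4*x - 2*z^2 - 3*z + 3
At (1, 1, -2): 5.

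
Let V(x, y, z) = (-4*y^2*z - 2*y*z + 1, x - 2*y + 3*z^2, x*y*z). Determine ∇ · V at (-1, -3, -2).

1

∂V₁/∂x = 0
∂V₂/∂y = -2
∂V₃/∂z = x*y
∇·V = x*y - 2
At (-1, -3, -2): 1.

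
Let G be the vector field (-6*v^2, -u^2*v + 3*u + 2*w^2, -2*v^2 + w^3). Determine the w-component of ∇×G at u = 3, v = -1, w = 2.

-3

(∇×G)_3 = ∂G₂/∂u − ∂G₁/∂v
= -2*u*v + 3 − (-12*v)
= -2*u*v + 12*v + 3
At (3, -1, 2): -3.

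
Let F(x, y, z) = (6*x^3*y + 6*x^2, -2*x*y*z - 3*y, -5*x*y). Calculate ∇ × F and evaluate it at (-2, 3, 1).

(∇×F)₁ = ∂F₃/∂y − ∂F₂/∂z = 2*x*y - 5*x
(∇×F)₂ = ∂F₁/∂z − ∂F₃/∂x = 5*y
(∇×F)₃ = ∂F₂/∂x − ∂F₁/∂y = -6*x^3 - 2*y*z
∇×F = (2*x*y - 5*x, 5*y, -6*x^3 - 2*y*z)
At (-2, 3, 1): (-2, 15, 42).

(-2, 15, 42)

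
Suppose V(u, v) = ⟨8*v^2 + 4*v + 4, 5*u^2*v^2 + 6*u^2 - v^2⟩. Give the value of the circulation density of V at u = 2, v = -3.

∂V₂/∂u = 10*u*v^2 + 12*u
∂V₁/∂v = 16*v + 4
Scalar curl = 10*u*v^2 + 12*u - 16*v - 4
At (2, -3): 248.

248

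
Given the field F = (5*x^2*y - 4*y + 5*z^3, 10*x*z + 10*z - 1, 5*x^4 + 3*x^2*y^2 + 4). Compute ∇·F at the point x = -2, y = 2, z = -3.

-40

∂F₁/∂x = 10*x*y
∂F₂/∂y = 0
∂F₃/∂z = 0
∇·F = 10*x*y
At (-2, 2, -3): -40.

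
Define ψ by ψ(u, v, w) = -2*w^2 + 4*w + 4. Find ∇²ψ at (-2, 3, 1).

-4

∂²ψ/∂u² = 0
∂²ψ/∂v² = 0
∂²ψ/∂w² = -4
∇²ψ = -4
At (-2, 3, 1): -4.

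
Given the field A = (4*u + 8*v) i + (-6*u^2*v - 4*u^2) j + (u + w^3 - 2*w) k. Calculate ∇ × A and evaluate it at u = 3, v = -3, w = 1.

(0, -1, 76)

(∇×A)₁ = ∂A₃/∂v − ∂A₂/∂w = 0
(∇×A)₂ = ∂A₁/∂w − ∂A₃/∂u = -1
(∇×A)₃ = ∂A₂/∂u − ∂A₁/∂v = -12*u*v - 8*u - 8
∇×A = (0, -1, -12*u*v - 8*u - 8)
At (3, -3, 1): (0, -1, 76).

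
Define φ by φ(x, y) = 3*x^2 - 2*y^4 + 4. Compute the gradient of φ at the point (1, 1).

∂φ/∂x = 6*x
∂φ/∂y = -8*y^3
∇φ = (6*x, -8*y^3)
At (1, 1): (6, -8).

(6, -8)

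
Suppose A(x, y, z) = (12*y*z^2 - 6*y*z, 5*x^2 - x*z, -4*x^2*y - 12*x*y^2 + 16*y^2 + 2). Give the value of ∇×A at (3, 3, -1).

(-153, 90, 13)

(∇×A)₁ = ∂A₃/∂y − ∂A₂/∂z = -4*x^2 - 24*x*y + x + 32*y
(∇×A)₂ = ∂A₁/∂z − ∂A₃/∂x = 8*x*y + 12*y^2 + 24*y*z - 6*y
(∇×A)₃ = ∂A₂/∂x − ∂A₁/∂y = 10*x - 12*z^2 + 5*z
∇×A = (-4*x^2 - 24*x*y + x + 32*y, 8*x*y + 12*y^2 + 24*y*z - 6*y, 10*x - 12*z^2 + 5*z)
At (3, 3, -1): (-153, 90, 13).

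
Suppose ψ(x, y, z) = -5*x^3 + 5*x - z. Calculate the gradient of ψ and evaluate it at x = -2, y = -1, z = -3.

∂ψ/∂x = -15*x^2 + 5
∂ψ/∂y = 0
∂ψ/∂z = -1
∇ψ = (-15*x^2 + 5, 0, -1)
At (-2, -1, -3): (-55, 0, -1).

(-55, 0, -1)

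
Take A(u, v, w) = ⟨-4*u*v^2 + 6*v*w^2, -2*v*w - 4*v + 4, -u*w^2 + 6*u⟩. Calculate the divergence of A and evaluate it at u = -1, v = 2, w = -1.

∂A₁/∂u = -4*v^2
∂A₂/∂v = -2*w - 4
∂A₃/∂w = -2*u*w
∇·A = -2*u*w - 4*v^2 - 2*w - 4
At (-1, 2, -1): -20.

-20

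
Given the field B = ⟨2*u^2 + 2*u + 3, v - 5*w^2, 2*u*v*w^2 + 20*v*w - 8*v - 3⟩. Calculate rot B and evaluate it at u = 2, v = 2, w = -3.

(-62, -36, 0)

(∇×B)₁ = ∂B₃/∂v − ∂B₂/∂w = 2*u*w^2 + 30*w - 8
(∇×B)₂ = ∂B₁/∂w − ∂B₃/∂u = -2*v*w^2
(∇×B)₃ = ∂B₂/∂u − ∂B₁/∂v = 0
∇×B = (2*u*w^2 + 30*w - 8, -2*v*w^2, 0)
At (2, 2, -3): (-62, -36, 0).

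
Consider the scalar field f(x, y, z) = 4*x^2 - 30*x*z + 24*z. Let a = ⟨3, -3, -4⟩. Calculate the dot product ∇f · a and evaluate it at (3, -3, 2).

∂f/∂x = 8*x - 30*z
∂f/∂y = 0
∂f/∂z = -30*x + 24
∇f at (3, -3, 2) = (-36, 0, -66)
∇f · a = (-36)(3) + (0)(-3) + (-66)(-4) = 156

156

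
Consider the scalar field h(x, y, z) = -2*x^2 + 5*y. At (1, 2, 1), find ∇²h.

-4

∂²h/∂x² = -4
∂²h/∂y² = 0
∂²h/∂z² = 0
∇²h = -4
At (1, 2, 1): -4.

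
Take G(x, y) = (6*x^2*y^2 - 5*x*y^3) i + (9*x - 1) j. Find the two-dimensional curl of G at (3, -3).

∂G₂/∂x = 9
∂G₁/∂y = 12*x^2*y - 15*x*y^2
Scalar curl = -12*x^2*y + 15*x*y^2 + 9
At (3, -3): 738.

738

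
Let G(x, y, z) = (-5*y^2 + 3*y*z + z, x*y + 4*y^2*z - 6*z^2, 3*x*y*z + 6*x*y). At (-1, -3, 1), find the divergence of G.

-16

∂G₁/∂x = 0
∂G₂/∂y = x + 8*y*z
∂G₃/∂z = 3*x*y
∇·G = 3*x*y + x + 8*y*z
At (-1, -3, 1): -16.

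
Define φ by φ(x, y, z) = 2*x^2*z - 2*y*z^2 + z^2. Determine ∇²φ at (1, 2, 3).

6

∂²φ/∂x² = 4*z
∂²φ/∂y² = 0
∂²φ/∂z² = 2*(-2*y + 1)
∇²φ = -4*y + 4*z + 2
At (1, 2, 3): 6.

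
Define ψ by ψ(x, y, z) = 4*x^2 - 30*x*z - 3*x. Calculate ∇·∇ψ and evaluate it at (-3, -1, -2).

8

∂²ψ/∂x² = 8
∂²ψ/∂y² = 0
∂²ψ/∂z² = 0
∇²ψ = 8
At (-3, -1, -2): 8.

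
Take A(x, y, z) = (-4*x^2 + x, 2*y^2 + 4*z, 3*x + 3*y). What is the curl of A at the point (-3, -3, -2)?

(-1, -3, 0)

(∇×A)₁ = ∂A₃/∂y − ∂A₂/∂z = -1
(∇×A)₂ = ∂A₁/∂z − ∂A₃/∂x = -3
(∇×A)₃ = ∂A₂/∂x − ∂A₁/∂y = 0
∇×A = (-1, -3, 0)
At (-3, -3, -2): (-1, -3, 0).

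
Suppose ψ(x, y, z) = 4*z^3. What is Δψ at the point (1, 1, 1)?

24

∂²ψ/∂x² = 0
∂²ψ/∂y² = 0
∂²ψ/∂z² = 24*z
∇²ψ = 24*z
At (1, 1, 1): 24.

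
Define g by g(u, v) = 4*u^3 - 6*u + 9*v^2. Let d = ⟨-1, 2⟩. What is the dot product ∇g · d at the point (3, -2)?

∂g/∂u = 12*u^2 - 6
∂g/∂v = 18*v
∇g at (3, -2) = (102, -36)
∇g · d = (102)(-1) + (-36)(2) = -174

-174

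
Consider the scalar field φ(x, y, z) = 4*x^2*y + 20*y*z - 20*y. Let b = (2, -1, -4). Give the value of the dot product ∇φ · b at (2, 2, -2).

-52

∂φ/∂x = 8*x*y
∂φ/∂y = 4*x^2 + 20*z - 20
∂φ/∂z = 20*y
∇φ at (2, 2, -2) = (32, -44, 40)
∇φ · b = (32)(2) + (-44)(-1) + (40)(-4) = -52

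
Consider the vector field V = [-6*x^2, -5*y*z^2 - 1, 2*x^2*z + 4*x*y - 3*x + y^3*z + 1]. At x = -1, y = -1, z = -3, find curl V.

(17, -5, 0)

(∇×V)₁ = ∂V₃/∂y − ∂V₂/∂z = 4*x + 3*y^2*z + 10*y*z
(∇×V)₂ = ∂V₁/∂z − ∂V₃/∂x = -4*x*z - 4*y + 3
(∇×V)₃ = ∂V₂/∂x − ∂V₁/∂y = 0
∇×V = (4*x + 3*y^2*z + 10*y*z, -4*x*z - 4*y + 3, 0)
At (-1, -1, -3): (17, -5, 0).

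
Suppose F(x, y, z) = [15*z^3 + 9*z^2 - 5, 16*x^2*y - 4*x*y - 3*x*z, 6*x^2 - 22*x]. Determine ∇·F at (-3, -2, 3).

156

∂F₁/∂x = 0
∂F₂/∂y = 16*x^2 - 4*x
∂F₃/∂z = 0
∇·F = 16*x^2 - 4*x
At (-3, -2, 3): 156.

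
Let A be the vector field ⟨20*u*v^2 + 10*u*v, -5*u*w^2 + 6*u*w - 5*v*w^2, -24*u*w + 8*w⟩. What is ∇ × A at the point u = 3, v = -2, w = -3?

(∇×A)₁ = ∂A₃/∂v − ∂A₂/∂w = 10*u*w - 6*u + 10*v*w
(∇×A)₂ = ∂A₁/∂w − ∂A₃/∂u = 24*w
(∇×A)₃ = ∂A₂/∂u − ∂A₁/∂v = -40*u*v - 10*u - 5*w^2 + 6*w
∇×A = (10*u*w - 6*u + 10*v*w, 24*w, -40*u*v - 10*u - 5*w^2 + 6*w)
At (3, -2, -3): (-48, -72, 147).

(-48, -72, 147)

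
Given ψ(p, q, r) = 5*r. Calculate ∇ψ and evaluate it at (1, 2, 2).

∂ψ/∂p = 0
∂ψ/∂q = 0
∂ψ/∂r = 5
∇ψ = (0, 0, 5)
At (1, 2, 2): (0, 0, 5).

(0, 0, 5)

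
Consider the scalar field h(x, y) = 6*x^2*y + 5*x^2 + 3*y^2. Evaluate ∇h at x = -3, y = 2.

∂h/∂x = 12*x*y + 10*x
∂h/∂y = 6*x^2 + 6*y
∇h = (12*x*y + 10*x, 6*x^2 + 6*y)
At (-3, 2): (-102, 66).

(-102, 66)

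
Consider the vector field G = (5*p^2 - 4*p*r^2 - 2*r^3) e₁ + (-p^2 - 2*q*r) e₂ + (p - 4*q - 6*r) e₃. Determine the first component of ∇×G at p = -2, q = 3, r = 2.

(∇×G)_1 = ∂G₃/∂q − ∂G₂/∂r
= -4 − (-2*q)
= 2*q - 4
At (-2, 3, 2): 2.

2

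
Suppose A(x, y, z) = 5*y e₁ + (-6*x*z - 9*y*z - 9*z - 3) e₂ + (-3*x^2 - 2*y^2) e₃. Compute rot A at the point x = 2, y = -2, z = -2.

(11, 12, 7)

(∇×A)₁ = ∂A₃/∂y − ∂A₂/∂z = 6*x + 5*y + 9
(∇×A)₂ = ∂A₁/∂z − ∂A₃/∂x = 6*x
(∇×A)₃ = ∂A₂/∂x − ∂A₁/∂y = -6*z - 5
∇×A = (6*x + 5*y + 9, 6*x, -6*z - 5)
At (2, -2, -2): (11, 12, 7).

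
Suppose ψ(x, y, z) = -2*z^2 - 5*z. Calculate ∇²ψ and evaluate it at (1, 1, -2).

∂²ψ/∂x² = 0
∂²ψ/∂y² = 0
∂²ψ/∂z² = -4
∇²ψ = -4
At (1, 1, -2): -4.

-4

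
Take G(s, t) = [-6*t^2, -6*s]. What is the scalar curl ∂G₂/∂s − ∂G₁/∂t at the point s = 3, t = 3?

∂G₂/∂s = -6
∂G₁/∂t = -12*t
Scalar curl = 12*t - 6
At (3, 3): 30.

30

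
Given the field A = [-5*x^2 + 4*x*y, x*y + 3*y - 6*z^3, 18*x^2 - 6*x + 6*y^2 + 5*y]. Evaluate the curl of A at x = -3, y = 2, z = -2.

(∇×A)₁ = ∂A₃/∂y − ∂A₂/∂z = 12*y + 18*z^2 + 5
(∇×A)₂ = ∂A₁/∂z − ∂A₃/∂x = -36*x + 6
(∇×A)₃ = ∂A₂/∂x − ∂A₁/∂y = -4*x + y
∇×A = (12*y + 18*z^2 + 5, -36*x + 6, -4*x + y)
At (-3, 2, -2): (101, 114, 14).

(101, 114, 14)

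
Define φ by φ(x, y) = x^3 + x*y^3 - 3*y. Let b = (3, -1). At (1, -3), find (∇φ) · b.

∂φ/∂x = 3*x^2 + y^3
∂φ/∂y = 3*x*y^2 - 3
∇φ at (1, -3) = (-24, 24)
∇φ · b = (-24)(3) + (24)(-1) = -96

-96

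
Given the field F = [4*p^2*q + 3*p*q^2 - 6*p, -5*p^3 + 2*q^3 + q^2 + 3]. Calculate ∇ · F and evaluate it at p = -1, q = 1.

∂F₁/∂p = 8*p*q + 3*q^2 - 6
∂F₂/∂q = 6*q^2 + 2*q
∇·F = 8*p*q + 9*q^2 + 2*q - 6
At (-1, 1): -3.

-3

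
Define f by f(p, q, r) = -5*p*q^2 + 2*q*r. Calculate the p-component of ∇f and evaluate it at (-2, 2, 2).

-20

(∇f)_1 = ∂f/∂p = -5*q^2
At (-2, 2, 2): -20.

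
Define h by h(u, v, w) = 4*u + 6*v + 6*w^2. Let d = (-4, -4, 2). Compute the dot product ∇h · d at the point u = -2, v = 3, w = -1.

∂h/∂u = 4
∂h/∂v = 6
∂h/∂w = 12*w
∇h at (-2, 3, -1) = (4, 6, -12)
∇h · d = (4)(-4) + (6)(-4) + (-12)(2) = -64

-64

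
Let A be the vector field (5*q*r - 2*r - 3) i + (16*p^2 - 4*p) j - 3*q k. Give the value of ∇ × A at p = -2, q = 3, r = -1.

(∇×A)₁ = ∂A₃/∂q − ∂A₂/∂r = -3
(∇×A)₂ = ∂A₁/∂r − ∂A₃/∂p = 5*q - 2
(∇×A)₃ = ∂A₂/∂p − ∂A₁/∂q = 32*p - 5*r - 4
∇×A = (-3, 5*q - 2, 32*p - 5*r - 4)
At (-2, 3, -1): (-3, 13, -63).

(-3, 13, -63)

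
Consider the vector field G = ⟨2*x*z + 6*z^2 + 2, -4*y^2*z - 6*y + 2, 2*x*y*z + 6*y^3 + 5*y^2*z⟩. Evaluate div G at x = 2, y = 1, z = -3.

21

∂G₁/∂x = 2*z
∂G₂/∂y = -8*y*z - 6
∂G₃/∂z = 2*x*y + 5*y^2
∇·G = 2*x*y + 5*y^2 - 8*y*z + 2*z - 6
At (2, 1, -3): 21.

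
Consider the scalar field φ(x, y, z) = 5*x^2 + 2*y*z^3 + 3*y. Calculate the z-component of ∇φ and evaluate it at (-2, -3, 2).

-72

(∇φ)_3 = ∂φ/∂z = 6*y*z^2
At (-2, -3, 2): -72.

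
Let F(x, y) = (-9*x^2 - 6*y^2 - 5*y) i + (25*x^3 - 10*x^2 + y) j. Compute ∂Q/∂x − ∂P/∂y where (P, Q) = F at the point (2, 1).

277

∂F₂/∂x = 75*x^2 - 20*x
∂F₁/∂y = -12*y - 5
Scalar curl = 75*x^2 - 20*x + 12*y + 5
At (2, 1): 277.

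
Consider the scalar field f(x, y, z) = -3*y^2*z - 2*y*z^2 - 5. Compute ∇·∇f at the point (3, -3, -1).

∂²f/∂x² = 0
∂²f/∂y² = -6*z
∂²f/∂z² = -4*y
∇²f = -4*y - 6*z
At (3, -3, -1): 18.

18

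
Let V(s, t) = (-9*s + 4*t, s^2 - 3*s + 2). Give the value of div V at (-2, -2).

-9

∂V₁/∂s = -9
∂V₂/∂t = 0
∇·V = -9
At (-2, -2): -9.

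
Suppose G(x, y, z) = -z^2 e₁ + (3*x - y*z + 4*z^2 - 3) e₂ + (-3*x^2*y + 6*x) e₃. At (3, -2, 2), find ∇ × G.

(∇×G)₁ = ∂G₃/∂y − ∂G₂/∂z = -3*x^2 + y - 8*z
(∇×G)₂ = ∂G₁/∂z − ∂G₃/∂x = 6*x*y - 2*z - 6
(∇×G)₃ = ∂G₂/∂x − ∂G₁/∂y = 3
∇×G = (-3*x^2 + y - 8*z, 6*x*y - 2*z - 6, 3)
At (3, -2, 2): (-45, -46, 3).

(-45, -46, 3)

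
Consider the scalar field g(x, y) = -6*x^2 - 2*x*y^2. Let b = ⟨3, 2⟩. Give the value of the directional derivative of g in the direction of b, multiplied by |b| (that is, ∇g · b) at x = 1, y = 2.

∂g/∂x = -12*x - 2*y^2
∂g/∂y = -4*x*y
∇g at (1, 2) = (-20, -8)
∇g · b = (-20)(3) + (-8)(2) = -76

-76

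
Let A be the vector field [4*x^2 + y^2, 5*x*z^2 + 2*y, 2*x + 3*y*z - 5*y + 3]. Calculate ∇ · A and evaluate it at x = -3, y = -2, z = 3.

∂A₁/∂x = 8*x
∂A₂/∂y = 2
∂A₃/∂z = 3*y
∇·A = 8*x + 3*y + 2
At (-3, -2, 3): -28.

-28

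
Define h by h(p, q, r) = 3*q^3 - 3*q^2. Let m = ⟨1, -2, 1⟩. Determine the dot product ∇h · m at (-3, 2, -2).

-48

∂h/∂p = 0
∂h/∂q = 9*q^2 - 6*q
∂h/∂r = 0
∇h at (-3, 2, -2) = (0, 24, 0)
∇h · m = (0)(1) + (24)(-2) + (0)(1) = -48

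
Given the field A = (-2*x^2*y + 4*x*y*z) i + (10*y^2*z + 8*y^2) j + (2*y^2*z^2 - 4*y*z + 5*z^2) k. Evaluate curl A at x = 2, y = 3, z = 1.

(-82, 24, 0)

(∇×A)₁ = ∂A₃/∂y − ∂A₂/∂z = -10*y^2 + 4*y*z^2 - 4*z
(∇×A)₂ = ∂A₁/∂z − ∂A₃/∂x = 4*x*y
(∇×A)₃ = ∂A₂/∂x − ∂A₁/∂y = 2*x^2 - 4*x*z
∇×A = (-10*y^2 + 4*y*z^2 - 4*z, 4*x*y, 2*x^2 - 4*x*z)
At (2, 3, 1): (-82, 24, 0).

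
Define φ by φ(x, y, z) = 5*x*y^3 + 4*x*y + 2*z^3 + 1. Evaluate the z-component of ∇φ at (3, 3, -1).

(∇φ)_3 = ∂φ/∂z = 6*z^2
At (3, 3, -1): 6.

6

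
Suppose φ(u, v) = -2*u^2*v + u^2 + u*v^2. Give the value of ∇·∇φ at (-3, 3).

-16

∂²φ/∂u² = 2*(-2*v + 1)
∂²φ/∂v² = 2*u
∇²φ = 2*u - 4*v + 2
At (-3, 3): -16.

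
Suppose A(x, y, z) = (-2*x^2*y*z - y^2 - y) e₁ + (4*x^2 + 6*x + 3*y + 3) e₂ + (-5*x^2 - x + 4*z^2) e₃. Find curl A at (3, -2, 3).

(0, 67, 81)

(∇×A)₁ = ∂A₃/∂y − ∂A₂/∂z = 0
(∇×A)₂ = ∂A₁/∂z − ∂A₃/∂x = -2*x^2*y + 10*x + 1
(∇×A)₃ = ∂A₂/∂x − ∂A₁/∂y = 2*x^2*z + 8*x + 2*y + 7
∇×A = (0, -2*x^2*y + 10*x + 1, 2*x^2*z + 8*x + 2*y + 7)
At (3, -2, 3): (0, 67, 81).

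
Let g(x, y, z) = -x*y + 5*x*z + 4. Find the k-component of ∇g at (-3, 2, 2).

-15

(∇g)_3 = ∂g/∂z = 5*x
At (-3, 2, 2): -15.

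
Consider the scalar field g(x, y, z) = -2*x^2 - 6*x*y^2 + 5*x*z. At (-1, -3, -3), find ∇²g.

8

∂²g/∂x² = -4
∂²g/∂y² = -12*x
∂²g/∂z² = 0
∇²g = -12*x - 4
At (-1, -3, -3): 8.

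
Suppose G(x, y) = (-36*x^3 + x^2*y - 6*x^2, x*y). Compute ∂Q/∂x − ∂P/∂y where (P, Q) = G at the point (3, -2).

∂G₂/∂x = y
∂G₁/∂y = x^2
Scalar curl = -x^2 + y
At (3, -2): -11.

-11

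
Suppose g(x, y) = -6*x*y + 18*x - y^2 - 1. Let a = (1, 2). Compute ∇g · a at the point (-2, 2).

22

∂g/∂x = -6*y + 18
∂g/∂y = -6*x - 2*y
∇g at (-2, 2) = (6, 8)
∇g · a = (6)(1) + (8)(2) = 22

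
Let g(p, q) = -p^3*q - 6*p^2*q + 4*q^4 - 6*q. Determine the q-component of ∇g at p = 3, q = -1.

(∇g)_2 = ∂g/∂q = -p^3 - 6*p^2 + 16*q^3 - 6
At (3, -1): -103.

-103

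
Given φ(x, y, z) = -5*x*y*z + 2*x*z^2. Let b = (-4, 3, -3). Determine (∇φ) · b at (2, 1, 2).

-70

∂φ/∂x = -5*y*z + 2*z^2
∂φ/∂y = -5*x*z
∂φ/∂z = -5*x*y + 4*x*z
∇φ at (2, 1, 2) = (-2, -20, 6)
∇φ · b = (-2)(-4) + (-20)(3) + (6)(-3) = -70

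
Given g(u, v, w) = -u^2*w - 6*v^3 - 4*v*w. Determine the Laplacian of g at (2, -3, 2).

104

∂²g/∂u² = -2*w
∂²g/∂v² = -36*v
∂²g/∂w² = 0
∇²g = -36*v - 2*w
At (2, -3, 2): 104.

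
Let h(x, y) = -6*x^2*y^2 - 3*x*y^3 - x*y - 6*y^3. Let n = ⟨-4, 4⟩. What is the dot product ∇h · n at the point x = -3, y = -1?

∂h/∂x = -12*x*y^2 - 3*y^3 - y
∂h/∂y = -12*x^2*y - 9*x*y^2 - x - 18*y^2
∇h at (-3, -1) = (40, 120)
∇h · n = (40)(-4) + (120)(4) = 320

320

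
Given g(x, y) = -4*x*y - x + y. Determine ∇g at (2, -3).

∂g/∂x = -4*y - 1
∂g/∂y = -4*x + 1
∇g = (-4*y - 1, -4*x + 1)
At (2, -3): (11, -7).

(11, -7)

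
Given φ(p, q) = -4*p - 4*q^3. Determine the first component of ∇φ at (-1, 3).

-4

(∇φ)_1 = ∂φ/∂p = -4
At (-1, 3): -4.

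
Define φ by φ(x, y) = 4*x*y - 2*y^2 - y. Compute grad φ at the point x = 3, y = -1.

∂φ/∂x = 4*y
∂φ/∂y = 4*x - 4*y - 1
∇φ = (4*y, 4*x - 4*y - 1)
At (3, -1): (-4, 15).

(-4, 15)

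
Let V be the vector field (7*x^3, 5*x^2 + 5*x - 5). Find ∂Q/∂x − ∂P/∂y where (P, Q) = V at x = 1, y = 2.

15

∂V₂/∂x = 10*x + 5
∂V₁/∂y = 0
Scalar curl = 10*x + 5
At (1, 2): 15.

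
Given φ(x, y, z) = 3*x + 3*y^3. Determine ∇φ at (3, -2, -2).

∂φ/∂x = 3
∂φ/∂y = 9*y^2
∂φ/∂z = 0
∇φ = (3, 9*y^2, 0)
At (3, -2, -2): (3, 36, 0).

(3, 36, 0)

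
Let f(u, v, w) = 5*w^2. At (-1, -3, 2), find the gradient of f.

(0, 0, 20)

∂f/∂u = 0
∂f/∂v = 0
∂f/∂w = 10*w
∇f = (0, 0, 10*w)
At (-1, -3, 2): (0, 0, 20).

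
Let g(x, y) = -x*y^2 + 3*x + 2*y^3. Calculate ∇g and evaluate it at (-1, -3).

(-6, 48)

∂g/∂x = -y^2 + 3
∂g/∂y = -2*x*y + 6*y^2
∇g = (-y^2 + 3, -2*x*y + 6*y^2)
At (-1, -3): (-6, 48).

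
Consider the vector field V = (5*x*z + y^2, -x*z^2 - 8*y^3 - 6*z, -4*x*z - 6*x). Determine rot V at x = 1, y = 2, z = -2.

(∇×V)₁ = ∂V₃/∂y − ∂V₂/∂z = 2*x*z + 6
(∇×V)₂ = ∂V₁/∂z − ∂V₃/∂x = 5*x + 4*z + 6
(∇×V)₃ = ∂V₂/∂x − ∂V₁/∂y = -2*y - z^2
∇×V = (2*x*z + 6, 5*x + 4*z + 6, -2*y - z^2)
At (1, 2, -2): (2, 3, -8).

(2, 3, -8)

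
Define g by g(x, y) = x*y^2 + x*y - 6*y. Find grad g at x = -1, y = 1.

(2, -9)

∂g/∂x = y^2 + y
∂g/∂y = 2*x*y + x - 6
∇g = (y^2 + y, 2*x*y + x - 6)
At (-1, 1): (2, -9).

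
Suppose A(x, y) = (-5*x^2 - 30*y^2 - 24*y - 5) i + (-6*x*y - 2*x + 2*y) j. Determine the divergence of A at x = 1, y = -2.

∂A₁/∂x = -10*x
∂A₂/∂y = -6*x + 2
∇·A = -16*x + 2
At (1, -2): -14.

-14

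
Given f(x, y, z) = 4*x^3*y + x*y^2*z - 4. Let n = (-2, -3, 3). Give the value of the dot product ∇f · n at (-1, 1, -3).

∂f/∂x = 12*x^2*y + y^2*z
∂f/∂y = 4*x^3 + 2*x*y*z
∂f/∂z = x*y^2
∇f at (-1, 1, -3) = (9, 2, -1)
∇f · n = (9)(-2) + (2)(-3) + (-1)(3) = -27

-27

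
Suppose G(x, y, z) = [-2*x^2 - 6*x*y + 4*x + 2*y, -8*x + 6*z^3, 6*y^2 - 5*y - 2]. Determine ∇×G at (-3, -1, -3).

(∇×G)₁ = ∂G₃/∂y − ∂G₂/∂z = 12*y - 18*z^2 - 5
(∇×G)₂ = ∂G₁/∂z − ∂G₃/∂x = 0
(∇×G)₃ = ∂G₂/∂x − ∂G₁/∂y = 6*x - 10
∇×G = (12*y - 18*z^2 - 5, 0, 6*x - 10)
At (-3, -1, -3): (-179, 0, -28).

(-179, 0, -28)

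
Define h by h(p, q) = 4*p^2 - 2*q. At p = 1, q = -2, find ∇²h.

8

∂²h/∂p² = 8
∂²h/∂q² = 0
∇²h = 8
At (1, -2): 8.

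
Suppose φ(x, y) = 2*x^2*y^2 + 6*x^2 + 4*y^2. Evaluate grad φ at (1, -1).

(16, -12)

∂φ/∂x = 4*x*y^2 + 12*x
∂φ/∂y = 4*x^2*y + 8*y
∇φ = (4*x*y^2 + 12*x, 4*x^2*y + 8*y)
At (1, -1): (16, -12).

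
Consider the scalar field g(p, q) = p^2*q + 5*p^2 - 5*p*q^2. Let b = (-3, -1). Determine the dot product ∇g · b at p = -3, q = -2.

∂g/∂p = 2*p*q + 10*p - 5*q^2
∂g/∂q = p^2 - 10*p*q
∇g at (-3, -2) = (-38, -51)
∇g · b = (-38)(-3) + (-51)(-1) = 165

165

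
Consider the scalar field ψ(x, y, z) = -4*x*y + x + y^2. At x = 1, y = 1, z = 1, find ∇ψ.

∂ψ/∂x = -4*y + 1
∂ψ/∂y = -4*x + 2*y
∂ψ/∂z = 0
∇ψ = (-4*y + 1, -4*x + 2*y, 0)
At (1, 1, 1): (-3, -2, 0).

(-3, -2, 0)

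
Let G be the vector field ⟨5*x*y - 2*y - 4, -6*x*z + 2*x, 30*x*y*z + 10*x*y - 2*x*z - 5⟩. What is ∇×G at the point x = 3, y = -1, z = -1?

(∇×G)₁ = ∂G₃/∂y − ∂G₂/∂z = 30*x*z + 16*x
(∇×G)₂ = ∂G₁/∂z − ∂G₃/∂x = -30*y*z - 10*y + 2*z
(∇×G)₃ = ∂G₂/∂x − ∂G₁/∂y = -5*x - 6*z + 4
∇×G = (30*x*z + 16*x, -30*y*z - 10*y + 2*z, -5*x - 6*z + 4)
At (3, -1, -1): (-42, -22, -5).

(-42, -22, -5)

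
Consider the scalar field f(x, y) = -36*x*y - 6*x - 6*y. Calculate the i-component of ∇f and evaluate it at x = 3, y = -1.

(∇f)_1 = ∂f/∂x = -36*y - 6
At (3, -1): 30.

30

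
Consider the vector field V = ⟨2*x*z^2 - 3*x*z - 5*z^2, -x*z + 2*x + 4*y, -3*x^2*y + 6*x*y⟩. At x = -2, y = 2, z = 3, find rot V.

(-26, -84, -1)

(∇×V)₁ = ∂V₃/∂y − ∂V₂/∂z = -3*x^2 + 7*x
(∇×V)₂ = ∂V₁/∂z − ∂V₃/∂x = 6*x*y + 4*x*z - 3*x - 6*y - 10*z
(∇×V)₃ = ∂V₂/∂x − ∂V₁/∂y = -z + 2
∇×V = (-3*x^2 + 7*x, 6*x*y + 4*x*z - 3*x - 6*y - 10*z, -z + 2)
At (-2, 2, 3): (-26, -84, -1).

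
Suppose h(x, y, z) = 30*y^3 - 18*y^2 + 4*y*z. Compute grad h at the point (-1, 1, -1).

(0, 50, 4)

∂h/∂x = 0
∂h/∂y = 90*y^2 - 36*y + 4*z
∂h/∂z = 4*y
∇h = (0, 90*y^2 - 36*y + 4*z, 4*y)
At (-1, 1, -1): (0, 50, 4).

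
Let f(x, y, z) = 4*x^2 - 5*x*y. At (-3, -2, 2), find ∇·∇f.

∂²f/∂x² = 8
∂²f/∂y² = 0
∂²f/∂z² = 0
∇²f = 8
At (-3, -2, 2): 8.

8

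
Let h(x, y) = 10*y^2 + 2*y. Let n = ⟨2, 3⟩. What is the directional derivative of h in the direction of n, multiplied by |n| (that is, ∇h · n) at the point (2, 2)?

∂h/∂x = 0
∂h/∂y = 20*y + 2
∇h at (2, 2) = (0, 42)
∇h · n = (0)(2) + (42)(3) = 126

126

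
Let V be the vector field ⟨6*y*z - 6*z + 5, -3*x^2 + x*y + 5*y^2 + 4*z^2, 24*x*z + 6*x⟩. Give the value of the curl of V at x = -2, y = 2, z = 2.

(-16, -48, 2)

(∇×V)₁ = ∂V₃/∂y − ∂V₂/∂z = -8*z
(∇×V)₂ = ∂V₁/∂z − ∂V₃/∂x = 6*y - 24*z - 12
(∇×V)₃ = ∂V₂/∂x − ∂V₁/∂y = -6*x + y - 6*z
∇×V = (-8*z, 6*y - 24*z - 12, -6*x + y - 6*z)
At (-2, 2, 2): (-16, -48, 2).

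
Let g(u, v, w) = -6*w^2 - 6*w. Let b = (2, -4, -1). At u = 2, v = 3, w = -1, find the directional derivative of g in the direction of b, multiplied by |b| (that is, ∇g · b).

∂g/∂u = 0
∂g/∂v = 0
∂g/∂w = -12*w - 6
∇g at (2, 3, -1) = (0, 0, 6)
∇g · b = (0)(2) + (0)(-4) + (6)(-1) = -6

-6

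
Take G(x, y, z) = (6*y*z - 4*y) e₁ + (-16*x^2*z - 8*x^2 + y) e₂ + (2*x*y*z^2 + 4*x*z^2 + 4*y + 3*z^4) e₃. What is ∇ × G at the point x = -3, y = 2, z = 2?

(∇×G)₁ = ∂G₃/∂y − ∂G₂/∂z = 16*x^2 + 2*x*z^2 + 4
(∇×G)₂ = ∂G₁/∂z − ∂G₃/∂x = -2*y*z^2 + 6*y - 4*z^2
(∇×G)₃ = ∂G₂/∂x − ∂G₁/∂y = -32*x*z - 16*x - 6*z + 4
∇×G = (16*x^2 + 2*x*z^2 + 4, -2*y*z^2 + 6*y - 4*z^2, -32*x*z - 16*x - 6*z + 4)
At (-3, 2, 2): (124, -20, 232).

(124, -20, 232)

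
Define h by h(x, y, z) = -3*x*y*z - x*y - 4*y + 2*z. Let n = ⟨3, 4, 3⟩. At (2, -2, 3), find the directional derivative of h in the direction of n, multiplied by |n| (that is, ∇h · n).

∂h/∂x = -3*y*z - y
∂h/∂y = -3*x*z - x - 4
∂h/∂z = -3*x*y + 2
∇h at (2, -2, 3) = (20, -24, 14)
∇h · n = (20)(3) + (-24)(4) + (14)(3) = 6

6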